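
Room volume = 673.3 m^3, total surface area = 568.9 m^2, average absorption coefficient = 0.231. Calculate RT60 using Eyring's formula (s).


Given values:
  V = 673.3 m^3, S = 568.9 m^2, alpha = 0.231
Formula: RT60 = 0.161 * V / (-S * ln(1 - alpha))
Compute ln(1 - 0.231) = ln(0.769) = -0.262664
Denominator: -568.9 * -0.262664 = 149.4295
Numerator: 0.161 * 673.3 = 108.4013
RT60 = 108.4013 / 149.4295 = 0.725

0.725 s


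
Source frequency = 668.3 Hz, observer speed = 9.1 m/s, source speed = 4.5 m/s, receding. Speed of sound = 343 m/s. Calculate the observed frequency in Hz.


Given values:
  f_s = 668.3 Hz, v_o = 9.1 m/s, v_s = 4.5 m/s
  Direction: receding
Formula: f_o = f_s * (c - v_o) / (c + v_s)
Numerator: c - v_o = 343 - 9.1 = 333.9
Denominator: c + v_s = 343 + 4.5 = 347.5
f_o = 668.3 * 333.9 / 347.5 = 642.14

642.14 Hz


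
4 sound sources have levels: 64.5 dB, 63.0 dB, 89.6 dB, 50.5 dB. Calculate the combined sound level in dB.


Formula: L_total = 10 * log10( sum(10^(Li/10)) )
  Source 1: 10^(64.5/10) = 2818382.9313
  Source 2: 10^(63.0/10) = 1995262.315
  Source 3: 10^(89.6/10) = 912010839.3559
  Source 4: 10^(50.5/10) = 112201.8454
Sum of linear values = 916936686.4476
L_total = 10 * log10(916936686.4476) = 89.62

89.62 dB


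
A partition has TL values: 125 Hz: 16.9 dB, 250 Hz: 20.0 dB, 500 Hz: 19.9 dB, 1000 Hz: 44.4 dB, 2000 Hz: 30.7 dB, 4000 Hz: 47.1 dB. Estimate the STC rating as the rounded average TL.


Given TL values at each frequency:
  125 Hz: 16.9 dB
  250 Hz: 20.0 dB
  500 Hz: 19.9 dB
  1000 Hz: 44.4 dB
  2000 Hz: 30.7 dB
  4000 Hz: 47.1 dB
Formula: STC ~ round(average of TL values)
Sum = 16.9 + 20.0 + 19.9 + 44.4 + 30.7 + 47.1 = 179.0
Average = 179.0 / 6 = 29.83
Rounded: 30

30


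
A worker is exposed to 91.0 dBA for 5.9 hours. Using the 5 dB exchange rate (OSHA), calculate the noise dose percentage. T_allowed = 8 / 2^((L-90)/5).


Given values:
  L = 91.0 dBA, T = 5.9 hours
Formula: T_allowed = 8 / 2^((L - 90) / 5)
Compute exponent: (91.0 - 90) / 5 = 0.2
Compute 2^(0.2) = 1.148698
T_allowed = 8 / 1.148698 = 6.964407 hours
Dose = (T / T_allowed) * 100
Dose = (5.9 / 6.964407) * 100 = 84.72

84.72 %


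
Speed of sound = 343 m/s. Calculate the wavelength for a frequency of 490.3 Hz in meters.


Given values:
  c = 343 m/s, f = 490.3 Hz
Formula: lambda = c / f
lambda = 343 / 490.3
lambda = 0.6996

0.6996 m


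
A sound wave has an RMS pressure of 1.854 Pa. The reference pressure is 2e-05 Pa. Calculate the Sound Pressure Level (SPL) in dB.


Given values:
  p = 1.854 Pa
  p_ref = 2e-05 Pa
Formula: SPL = 20 * log10(p / p_ref)
Compute ratio: p / p_ref = 1.854 / 2e-05 = 92700
Compute log10: log10(92700) = 4.96708
Multiply: SPL = 20 * 4.96708 = 99.34

99.34 dB


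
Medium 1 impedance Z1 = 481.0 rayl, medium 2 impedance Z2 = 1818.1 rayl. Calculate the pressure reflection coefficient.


Given values:
  Z1 = 481.0 rayl, Z2 = 1818.1 rayl
Formula: R = (Z2 - Z1) / (Z2 + Z1)
Numerator: Z2 - Z1 = 1818.1 - 481.0 = 1337.1
Denominator: Z2 + Z1 = 1818.1 + 481.0 = 2299.1
R = 1337.1 / 2299.1 = 0.5816

0.5816


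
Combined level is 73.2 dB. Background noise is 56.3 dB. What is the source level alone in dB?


Given values:
  L_total = 73.2 dB, L_bg = 56.3 dB
Formula: L_source = 10 * log10(10^(L_total/10) - 10^(L_bg/10))
Convert to linear:
  10^(73.2/10) = 20892961.3085
  10^(56.3/10) = 426579.5188
Difference: 20892961.3085 - 426579.5188 = 20466381.7897
L_source = 10 * log10(20466381.7897) = 73.11

73.11 dB


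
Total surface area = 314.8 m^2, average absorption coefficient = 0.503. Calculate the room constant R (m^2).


Given values:
  S = 314.8 m^2, alpha = 0.503
Formula: R = S * alpha / (1 - alpha)
Numerator: 314.8 * 0.503 = 158.3444
Denominator: 1 - 0.503 = 0.497
R = 158.3444 / 0.497 = 318.6

318.6 m^2


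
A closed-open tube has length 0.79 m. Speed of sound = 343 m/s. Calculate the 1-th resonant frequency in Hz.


Given values:
  Tube type: closed-open, L = 0.79 m, c = 343 m/s, n = 1
Formula: f_n = (2n - 1) * c / (4 * L)
Compute 2n - 1 = 2*1 - 1 = 1
Compute 4 * L = 4 * 0.79 = 3.16
f = 1 * 343 / 3.16
f = 108.54

108.54 Hz


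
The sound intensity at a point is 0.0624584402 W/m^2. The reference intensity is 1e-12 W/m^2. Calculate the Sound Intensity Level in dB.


Given values:
  I = 0.0624584402 W/m^2
  I_ref = 1e-12 W/m^2
Formula: SIL = 10 * log10(I / I_ref)
Compute ratio: I / I_ref = 62458440200
Compute log10: log10(62458440200) = 10.795591
Multiply: SIL = 10 * 10.795591 = 107.96

107.96 dB


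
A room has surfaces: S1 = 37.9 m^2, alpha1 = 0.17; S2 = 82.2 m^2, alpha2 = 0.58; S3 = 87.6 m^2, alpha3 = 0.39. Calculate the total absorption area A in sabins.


Given surfaces:
  Surface 1: 37.9 * 0.17 = 6.443
  Surface 2: 82.2 * 0.58 = 47.676
  Surface 3: 87.6 * 0.39 = 34.164
Formula: A = sum(Si * alpha_i)
A = 6.443 + 47.676 + 34.164
A = 88.28

88.28 sabins


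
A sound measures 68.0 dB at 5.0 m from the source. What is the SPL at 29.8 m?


Given values:
  SPL1 = 68.0 dB, r1 = 5.0 m, r2 = 29.8 m
Formula: SPL2 = SPL1 - 20 * log10(r2 / r1)
Compute ratio: r2 / r1 = 29.8 / 5.0 = 5.96
Compute log10: log10(5.96) = 0.775246
Compute drop: 20 * 0.775246 = 15.5049
SPL2 = 68.0 - 15.5049 = 52.5

52.5 dB


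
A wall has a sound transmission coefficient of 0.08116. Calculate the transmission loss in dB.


Given values:
  tau = 0.08116
Formula: TL = 10 * log10(1 / tau)
Compute 1 / tau = 1 / 0.08116 = 12.3213
Compute log10(12.3213) = 1.090657
TL = 10 * 1.090657 = 10.91

10.91 dB


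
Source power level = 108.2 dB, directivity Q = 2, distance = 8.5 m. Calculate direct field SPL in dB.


Given values:
  Lw = 108.2 dB, Q = 2, r = 8.5 m
Formula: SPL = Lw + 10 * log10(Q / (4 * pi * r^2))
Compute 4 * pi * r^2 = 4 * pi * 8.5^2 = 907.9203
Compute Q / denom = 2 / 907.9203 = 0.00220284
Compute 10 * log10(0.00220284) = -26.5702
SPL = 108.2 + (-26.5702) = 81.63

81.63 dB


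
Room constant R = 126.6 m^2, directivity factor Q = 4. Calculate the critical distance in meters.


Given values:
  R = 126.6 m^2, Q = 4
Formula: d_c = 0.141 * sqrt(Q * R)
Compute Q * R = 4 * 126.6 = 506.4
Compute sqrt(506.4) = 22.5033
d_c = 0.141 * 22.5033 = 3.173

3.173 m


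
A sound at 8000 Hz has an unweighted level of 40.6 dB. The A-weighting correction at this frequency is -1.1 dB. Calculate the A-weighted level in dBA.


Given values:
  SPL = 40.6 dB
  A-weighting at 8000 Hz = -1.1 dB
Formula: L_A = SPL + A_weight
L_A = 40.6 + (-1.1)
L_A = 39.5

39.5 dBA


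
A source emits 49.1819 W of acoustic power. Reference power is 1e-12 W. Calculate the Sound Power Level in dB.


Given values:
  W = 49.1819 W
  W_ref = 1e-12 W
Formula: SWL = 10 * log10(W / W_ref)
Compute ratio: W / W_ref = 49181900000000
Compute log10: log10(49181900000000) = 13.691805
Multiply: SWL = 10 * 13.691805 = 136.92

136.92 dB


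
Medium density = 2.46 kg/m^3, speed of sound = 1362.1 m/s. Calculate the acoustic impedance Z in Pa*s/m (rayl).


Given values:
  rho = 2.46 kg/m^3
  c = 1362.1 m/s
Formula: Z = rho * c
Z = 2.46 * 1362.1
Z = 3350.77

3350.77 rayl


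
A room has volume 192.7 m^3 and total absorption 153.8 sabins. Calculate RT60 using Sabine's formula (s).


Given values:
  V = 192.7 m^3
  A = 153.8 sabins
Formula: RT60 = 0.161 * V / A
Numerator: 0.161 * 192.7 = 31.0247
RT60 = 31.0247 / 153.8 = 0.202

0.202 s


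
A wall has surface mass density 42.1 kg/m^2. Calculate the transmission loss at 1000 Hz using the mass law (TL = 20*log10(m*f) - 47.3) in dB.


Given values:
  m = 42.1 kg/m^2, f = 1000 Hz
Formula: TL = 20 * log10(m * f) - 47.3
Compute m * f = 42.1 * 1000 = 42100.0
Compute log10(42100.0) = 4.624282
Compute 20 * 4.624282 = 92.4856
TL = 92.4856 - 47.3 = 45.19

45.19 dB


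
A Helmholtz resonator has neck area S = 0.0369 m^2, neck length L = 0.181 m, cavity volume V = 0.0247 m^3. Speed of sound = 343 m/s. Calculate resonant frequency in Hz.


Given values:
  S = 0.0369 m^2, L = 0.181 m, V = 0.0247 m^3, c = 343 m/s
Formula: f = (c / (2*pi)) * sqrt(S / (V * L))
Compute V * L = 0.0247 * 0.181 = 0.0044707
Compute S / (V * L) = 0.0369 / 0.0044707 = 8.2537
Compute sqrt(8.2537) = 2.872925
Compute c / (2*pi) = 343 / 6.283185 = 54.590148
f = 54.590148 * 2.872925 = 156.83

156.83 Hz


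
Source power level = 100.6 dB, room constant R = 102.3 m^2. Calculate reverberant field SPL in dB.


Given values:
  Lw = 100.6 dB, R = 102.3 m^2
Formula: SPL = Lw + 10 * log10(4 / R)
Compute 4 / R = 4 / 102.3 = 0.039101
Compute 10 * log10(0.039101) = -14.0781
SPL = 100.6 + (-14.0781) = 86.52

86.52 dB


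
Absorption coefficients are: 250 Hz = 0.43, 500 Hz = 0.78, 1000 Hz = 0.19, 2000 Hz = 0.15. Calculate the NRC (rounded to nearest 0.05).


Given values:
  a_250 = 0.43, a_500 = 0.78
  a_1000 = 0.19, a_2000 = 0.15
Formula: NRC = (a250 + a500 + a1000 + a2000) / 4
Sum = 0.43 + 0.78 + 0.19 + 0.15 = 1.55
NRC = 1.55 / 4 = 0.3875
Rounded to nearest 0.05: 0.4

0.4


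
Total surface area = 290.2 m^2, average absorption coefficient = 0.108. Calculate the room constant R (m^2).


Given values:
  S = 290.2 m^2, alpha = 0.108
Formula: R = S * alpha / (1 - alpha)
Numerator: 290.2 * 0.108 = 31.3416
Denominator: 1 - 0.108 = 0.892
R = 31.3416 / 0.892 = 35.14

35.14 m^2


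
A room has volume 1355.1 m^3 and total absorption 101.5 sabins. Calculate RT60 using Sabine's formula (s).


Given values:
  V = 1355.1 m^3
  A = 101.5 sabins
Formula: RT60 = 0.161 * V / A
Numerator: 0.161 * 1355.1 = 218.1711
RT60 = 218.1711 / 101.5 = 2.149

2.149 s


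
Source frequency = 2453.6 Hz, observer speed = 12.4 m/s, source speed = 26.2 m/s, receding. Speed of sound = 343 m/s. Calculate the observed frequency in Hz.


Given values:
  f_s = 2453.6 Hz, v_o = 12.4 m/s, v_s = 26.2 m/s
  Direction: receding
Formula: f_o = f_s * (c - v_o) / (c + v_s)
Numerator: c - v_o = 343 - 12.4 = 330.6
Denominator: c + v_s = 343 + 26.2 = 369.2
f_o = 2453.6 * 330.6 / 369.2 = 2197.08

2197.08 Hz


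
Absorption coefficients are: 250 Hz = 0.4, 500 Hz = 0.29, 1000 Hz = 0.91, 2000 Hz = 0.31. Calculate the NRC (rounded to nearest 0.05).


Given values:
  a_250 = 0.4, a_500 = 0.29
  a_1000 = 0.91, a_2000 = 0.31
Formula: NRC = (a250 + a500 + a1000 + a2000) / 4
Sum = 0.4 + 0.29 + 0.91 + 0.31 = 1.91
NRC = 1.91 / 4 = 0.4775
Rounded to nearest 0.05: 0.5

0.5


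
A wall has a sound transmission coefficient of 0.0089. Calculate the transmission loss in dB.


Given values:
  tau = 0.0089
Formula: TL = 10 * log10(1 / tau)
Compute 1 / tau = 1 / 0.0089 = 112.3596
Compute log10(112.3596) = 2.05061
TL = 10 * 2.05061 = 20.51

20.51 dB


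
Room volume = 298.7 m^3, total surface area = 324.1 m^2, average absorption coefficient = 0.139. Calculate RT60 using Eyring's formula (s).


Given values:
  V = 298.7 m^3, S = 324.1 m^2, alpha = 0.139
Formula: RT60 = 0.161 * V / (-S * ln(1 - alpha))
Compute ln(1 - 0.139) = ln(0.861) = -0.149661
Denominator: -324.1 * -0.149661 = 48.5051
Numerator: 0.161 * 298.7 = 48.0907
RT60 = 48.0907 / 48.5051 = 0.991

0.991 s


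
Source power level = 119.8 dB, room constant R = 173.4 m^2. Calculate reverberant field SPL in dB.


Given values:
  Lw = 119.8 dB, R = 173.4 m^2
Formula: SPL = Lw + 10 * log10(4 / R)
Compute 4 / R = 4 / 173.4 = 0.023068
Compute 10 * log10(0.023068) = -16.3699
SPL = 119.8 + (-16.3699) = 103.43

103.43 dB


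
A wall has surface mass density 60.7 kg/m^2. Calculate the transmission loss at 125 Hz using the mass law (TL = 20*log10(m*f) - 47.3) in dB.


Given values:
  m = 60.7 kg/m^2, f = 125 Hz
Formula: TL = 20 * log10(m * f) - 47.3
Compute m * f = 60.7 * 125 = 7587.5
Compute log10(7587.5) = 3.880099
Compute 20 * 3.880099 = 77.602
TL = 77.602 - 47.3 = 30.3

30.3 dB


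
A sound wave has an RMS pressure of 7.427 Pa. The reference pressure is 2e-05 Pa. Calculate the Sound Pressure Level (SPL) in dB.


Given values:
  p = 7.427 Pa
  p_ref = 2e-05 Pa
Formula: SPL = 20 * log10(p / p_ref)
Compute ratio: p / p_ref = 7.427 / 2e-05 = 371350
Compute log10: log10(371350) = 5.569783
Multiply: SPL = 20 * 5.569783 = 111.4

111.4 dB


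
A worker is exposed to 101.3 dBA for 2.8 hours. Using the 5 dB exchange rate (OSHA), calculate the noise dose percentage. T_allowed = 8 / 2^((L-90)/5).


Given values:
  L = 101.3 dBA, T = 2.8 hours
Formula: T_allowed = 8 / 2^((L - 90) / 5)
Compute exponent: (101.3 - 90) / 5 = 2.26
Compute 2^(2.26) = 4.789915
T_allowed = 8 / 4.789915 = 1.670176 hours
Dose = (T / T_allowed) * 100
Dose = (2.8 / 1.670176) * 100 = 167.65

167.65 %


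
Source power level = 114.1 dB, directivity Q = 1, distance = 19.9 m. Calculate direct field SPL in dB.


Given values:
  Lw = 114.1 dB, Q = 1, r = 19.9 m
Formula: SPL = Lw + 10 * log10(Q / (4 * pi * r^2))
Compute 4 * pi * r^2 = 4 * pi * 19.9^2 = 4976.4084
Compute Q / denom = 1 / 4976.4084 = 0.00020095
Compute 10 * log10(0.00020095) = -36.9691
SPL = 114.1 + (-36.9691) = 77.13

77.13 dB


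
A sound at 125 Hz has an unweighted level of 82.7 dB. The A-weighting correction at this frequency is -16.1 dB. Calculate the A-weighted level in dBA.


Given values:
  SPL = 82.7 dB
  A-weighting at 125 Hz = -16.1 dB
Formula: L_A = SPL + A_weight
L_A = 82.7 + (-16.1)
L_A = 66.6

66.6 dBA


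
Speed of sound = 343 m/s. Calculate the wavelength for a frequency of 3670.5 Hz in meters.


Given values:
  c = 343 m/s, f = 3670.5 Hz
Formula: lambda = c / f
lambda = 343 / 3670.5
lambda = 0.0934

0.0934 m


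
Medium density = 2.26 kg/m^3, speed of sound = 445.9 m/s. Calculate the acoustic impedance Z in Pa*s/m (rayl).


Given values:
  rho = 2.26 kg/m^3
  c = 445.9 m/s
Formula: Z = rho * c
Z = 2.26 * 445.9
Z = 1007.73

1007.73 rayl


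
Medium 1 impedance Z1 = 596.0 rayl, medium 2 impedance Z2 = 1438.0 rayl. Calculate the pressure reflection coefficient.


Given values:
  Z1 = 596.0 rayl, Z2 = 1438.0 rayl
Formula: R = (Z2 - Z1) / (Z2 + Z1)
Numerator: Z2 - Z1 = 1438.0 - 596.0 = 842.0
Denominator: Z2 + Z1 = 1438.0 + 596.0 = 2034.0
R = 842.0 / 2034.0 = 0.414

0.414


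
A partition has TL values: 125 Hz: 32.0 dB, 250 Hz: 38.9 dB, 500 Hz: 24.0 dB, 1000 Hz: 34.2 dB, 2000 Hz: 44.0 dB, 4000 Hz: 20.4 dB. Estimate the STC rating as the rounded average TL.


Given TL values at each frequency:
  125 Hz: 32.0 dB
  250 Hz: 38.9 dB
  500 Hz: 24.0 dB
  1000 Hz: 34.2 dB
  2000 Hz: 44.0 dB
  4000 Hz: 20.4 dB
Formula: STC ~ round(average of TL values)
Sum = 32.0 + 38.9 + 24.0 + 34.2 + 44.0 + 20.4 = 193.5
Average = 193.5 / 6 = 32.25
Rounded: 32

32


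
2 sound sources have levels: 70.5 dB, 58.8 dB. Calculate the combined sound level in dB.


Formula: L_total = 10 * log10( sum(10^(Li/10)) )
  Source 1: 10^(70.5/10) = 11220184.543
  Source 2: 10^(58.8/10) = 758577.575
Sum of linear values = 11978762.118
L_total = 10 * log10(11978762.118) = 70.78

70.78 dB


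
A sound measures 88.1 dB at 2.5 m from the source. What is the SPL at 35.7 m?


Given values:
  SPL1 = 88.1 dB, r1 = 2.5 m, r2 = 35.7 m
Formula: SPL2 = SPL1 - 20 * log10(r2 / r1)
Compute ratio: r2 / r1 = 35.7 / 2.5 = 14.28
Compute log10: log10(14.28) = 1.154728
Compute drop: 20 * 1.154728 = 23.0946
SPL2 = 88.1 - 23.0946 = 65.01

65.01 dB


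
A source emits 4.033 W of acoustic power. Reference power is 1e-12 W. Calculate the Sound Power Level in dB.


Given values:
  W = 4.033 W
  W_ref = 1e-12 W
Formula: SWL = 10 * log10(W / W_ref)
Compute ratio: W / W_ref = 4033000000000
Compute log10: log10(4033000000000) = 12.605628
Multiply: SWL = 10 * 12.605628 = 126.06

126.06 dB


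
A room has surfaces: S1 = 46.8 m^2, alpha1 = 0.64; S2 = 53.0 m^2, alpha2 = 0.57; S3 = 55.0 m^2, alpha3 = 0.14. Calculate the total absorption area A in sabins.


Given surfaces:
  Surface 1: 46.8 * 0.64 = 29.952
  Surface 2: 53.0 * 0.57 = 30.21
  Surface 3: 55.0 * 0.14 = 7.7
Formula: A = sum(Si * alpha_i)
A = 29.952 + 30.21 + 7.7
A = 67.86

67.86 sabins


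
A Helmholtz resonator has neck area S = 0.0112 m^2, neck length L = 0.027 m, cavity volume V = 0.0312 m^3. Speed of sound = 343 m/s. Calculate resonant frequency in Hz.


Given values:
  S = 0.0112 m^2, L = 0.027 m, V = 0.0312 m^3, c = 343 m/s
Formula: f = (c / (2*pi)) * sqrt(S / (V * L))
Compute V * L = 0.0312 * 0.027 = 0.0008424
Compute S / (V * L) = 0.0112 / 0.0008424 = 13.2953
Compute sqrt(13.2953) = 3.646272
Compute c / (2*pi) = 343 / 6.283185 = 54.590148
f = 54.590148 * 3.646272 = 199.05

199.05 Hz


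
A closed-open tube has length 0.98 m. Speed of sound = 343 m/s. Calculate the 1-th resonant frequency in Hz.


Given values:
  Tube type: closed-open, L = 0.98 m, c = 343 m/s, n = 1
Formula: f_n = (2n - 1) * c / (4 * L)
Compute 2n - 1 = 2*1 - 1 = 1
Compute 4 * L = 4 * 0.98 = 3.92
f = 1 * 343 / 3.92
f = 87.5

87.5 Hz


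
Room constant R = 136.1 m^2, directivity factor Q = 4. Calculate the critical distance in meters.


Given values:
  R = 136.1 m^2, Q = 4
Formula: d_c = 0.141 * sqrt(Q * R)
Compute Q * R = 4 * 136.1 = 544.4
Compute sqrt(544.4) = 23.3324
d_c = 0.141 * 23.3324 = 3.29

3.29 m


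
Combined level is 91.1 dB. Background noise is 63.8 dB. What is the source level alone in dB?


Given values:
  L_total = 91.1 dB, L_bg = 63.8 dB
Formula: L_source = 10 * log10(10^(L_total/10) - 10^(L_bg/10))
Convert to linear:
  10^(91.1/10) = 1288249551.6931
  10^(63.8/10) = 2398832.919
Difference: 1288249551.6931 - 2398832.919 = 1285850718.7741
L_source = 10 * log10(1285850718.7741) = 91.09

91.09 dB


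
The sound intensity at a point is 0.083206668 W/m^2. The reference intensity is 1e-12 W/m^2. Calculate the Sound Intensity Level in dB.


Given values:
  I = 0.083206668 W/m^2
  I_ref = 1e-12 W/m^2
Formula: SIL = 10 * log10(I / I_ref)
Compute ratio: I / I_ref = 83206668000
Compute log10: log10(83206668000) = 10.920158
Multiply: SIL = 10 * 10.920158 = 109.2

109.2 dB


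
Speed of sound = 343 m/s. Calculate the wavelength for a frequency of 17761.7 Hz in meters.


Given values:
  c = 343 m/s, f = 17761.7 Hz
Formula: lambda = c / f
lambda = 343 / 17761.7
lambda = 0.0193

0.0193 m


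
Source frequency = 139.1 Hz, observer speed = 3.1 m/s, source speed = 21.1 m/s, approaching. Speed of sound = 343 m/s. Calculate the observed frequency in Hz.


Given values:
  f_s = 139.1 Hz, v_o = 3.1 m/s, v_s = 21.1 m/s
  Direction: approaching
Formula: f_o = f_s * (c + v_o) / (c - v_s)
Numerator: c + v_o = 343 + 3.1 = 346.1
Denominator: c - v_s = 343 - 21.1 = 321.9
f_o = 139.1 * 346.1 / 321.9 = 149.56

149.56 Hz


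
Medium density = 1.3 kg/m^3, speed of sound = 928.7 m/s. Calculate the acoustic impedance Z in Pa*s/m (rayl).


Given values:
  rho = 1.3 kg/m^3
  c = 928.7 m/s
Formula: Z = rho * c
Z = 1.3 * 928.7
Z = 1207.31

1207.31 rayl


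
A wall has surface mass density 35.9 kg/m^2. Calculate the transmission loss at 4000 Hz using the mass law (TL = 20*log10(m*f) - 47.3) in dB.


Given values:
  m = 35.9 kg/m^2, f = 4000 Hz
Formula: TL = 20 * log10(m * f) - 47.3
Compute m * f = 35.9 * 4000 = 143600.0
Compute log10(143600.0) = 5.157154
Compute 20 * 5.157154 = 103.1431
TL = 103.1431 - 47.3 = 55.84

55.84 dB


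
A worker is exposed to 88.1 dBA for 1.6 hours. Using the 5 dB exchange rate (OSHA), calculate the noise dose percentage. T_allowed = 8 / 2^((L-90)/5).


Given values:
  L = 88.1 dBA, T = 1.6 hours
Formula: T_allowed = 8 / 2^((L - 90) / 5)
Compute exponent: (88.1 - 90) / 5 = -0.38
Compute 2^(-0.38) = 0.768438
T_allowed = 8 / 0.768438 = 10.410729 hours
Dose = (T / T_allowed) * 100
Dose = (1.6 / 10.410729) * 100 = 15.37

15.37 %


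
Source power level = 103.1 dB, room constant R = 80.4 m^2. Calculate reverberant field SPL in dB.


Given values:
  Lw = 103.1 dB, R = 80.4 m^2
Formula: SPL = Lw + 10 * log10(4 / R)
Compute 4 / R = 4 / 80.4 = 0.049751
Compute 10 * log10(0.049751) = -13.032
SPL = 103.1 + (-13.032) = 90.07

90.07 dB


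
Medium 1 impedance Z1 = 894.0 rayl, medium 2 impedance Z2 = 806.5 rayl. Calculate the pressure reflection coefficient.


Given values:
  Z1 = 894.0 rayl, Z2 = 806.5 rayl
Formula: R = (Z2 - Z1) / (Z2 + Z1)
Numerator: Z2 - Z1 = 806.5 - 894.0 = -87.5
Denominator: Z2 + Z1 = 806.5 + 894.0 = 1700.5
R = -87.5 / 1700.5 = -0.0515

-0.0515


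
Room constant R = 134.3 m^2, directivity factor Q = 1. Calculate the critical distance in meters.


Given values:
  R = 134.3 m^2, Q = 1
Formula: d_c = 0.141 * sqrt(Q * R)
Compute Q * R = 1 * 134.3 = 134.3
Compute sqrt(134.3) = 11.5888
d_c = 0.141 * 11.5888 = 1.634

1.634 m


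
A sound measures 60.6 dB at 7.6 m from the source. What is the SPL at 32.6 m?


Given values:
  SPL1 = 60.6 dB, r1 = 7.6 m, r2 = 32.6 m
Formula: SPL2 = SPL1 - 20 * log10(r2 / r1)
Compute ratio: r2 / r1 = 32.6 / 7.6 = 4.2895
Compute log10: log10(4.2895) = 0.632407
Compute drop: 20 * 0.632407 = 12.6481
SPL2 = 60.6 - 12.6481 = 47.95

47.95 dB


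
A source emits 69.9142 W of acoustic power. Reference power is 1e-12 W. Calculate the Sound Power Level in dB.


Given values:
  W = 69.9142 W
  W_ref = 1e-12 W
Formula: SWL = 10 * log10(W / W_ref)
Compute ratio: W / W_ref = 69914200000000
Compute log10: log10(69914200000000) = 13.844565
Multiply: SWL = 10 * 13.844565 = 138.45

138.45 dB


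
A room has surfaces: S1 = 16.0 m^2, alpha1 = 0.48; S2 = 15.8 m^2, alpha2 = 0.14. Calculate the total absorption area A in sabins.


Given surfaces:
  Surface 1: 16.0 * 0.48 = 7.68
  Surface 2: 15.8 * 0.14 = 2.212
Formula: A = sum(Si * alpha_i)
A = 7.68 + 2.212
A = 9.89

9.89 sabins


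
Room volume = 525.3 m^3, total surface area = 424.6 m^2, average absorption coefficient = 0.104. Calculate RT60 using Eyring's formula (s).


Given values:
  V = 525.3 m^3, S = 424.6 m^2, alpha = 0.104
Formula: RT60 = 0.161 * V / (-S * ln(1 - alpha))
Compute ln(1 - 0.104) = ln(0.896) = -0.109815
Denominator: -424.6 * -0.109815 = 46.6274
Numerator: 0.161 * 525.3 = 84.5733
RT60 = 84.5733 / 46.6274 = 1.814

1.814 s


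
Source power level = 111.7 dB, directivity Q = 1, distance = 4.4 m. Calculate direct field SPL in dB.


Given values:
  Lw = 111.7 dB, Q = 1, r = 4.4 m
Formula: SPL = Lw + 10 * log10(Q / (4 * pi * r^2))
Compute 4 * pi * r^2 = 4 * pi * 4.4^2 = 243.2849
Compute Q / denom = 1 / 243.2849 = 0.00411041
Compute 10 * log10(0.00411041) = -23.8611
SPL = 111.7 + (-23.8611) = 87.84

87.84 dB


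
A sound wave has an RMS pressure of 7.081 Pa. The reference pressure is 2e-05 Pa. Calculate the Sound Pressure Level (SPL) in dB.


Given values:
  p = 7.081 Pa
  p_ref = 2e-05 Pa
Formula: SPL = 20 * log10(p / p_ref)
Compute ratio: p / p_ref = 7.081 / 2e-05 = 354050
Compute log10: log10(354050) = 5.549065
Multiply: SPL = 20 * 5.549065 = 110.98

110.98 dB


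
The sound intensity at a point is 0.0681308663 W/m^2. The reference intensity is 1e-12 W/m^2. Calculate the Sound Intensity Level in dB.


Given values:
  I = 0.0681308663 W/m^2
  I_ref = 1e-12 W/m^2
Formula: SIL = 10 * log10(I / I_ref)
Compute ratio: I / I_ref = 68130866300
Compute log10: log10(68130866300) = 10.833344
Multiply: SIL = 10 * 10.833344 = 108.33

108.33 dB


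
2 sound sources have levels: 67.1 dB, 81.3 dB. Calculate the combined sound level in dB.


Formula: L_total = 10 * log10( sum(10^(Li/10)) )
  Source 1: 10^(67.1/10) = 5128613.8399
  Source 2: 10^(81.3/10) = 134896288.2592
Sum of linear values = 140024902.0991
L_total = 10 * log10(140024902.0991) = 81.46

81.46 dB


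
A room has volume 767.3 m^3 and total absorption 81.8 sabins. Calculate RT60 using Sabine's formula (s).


Given values:
  V = 767.3 m^3
  A = 81.8 sabins
Formula: RT60 = 0.161 * V / A
Numerator: 0.161 * 767.3 = 123.5353
RT60 = 123.5353 / 81.8 = 1.51

1.51 s


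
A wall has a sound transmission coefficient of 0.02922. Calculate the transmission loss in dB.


Given values:
  tau = 0.02922
Formula: TL = 10 * log10(1 / tau)
Compute 1 / tau = 1 / 0.02922 = 34.2231
Compute log10(34.2231) = 1.534319
TL = 10 * 1.534319 = 15.34

15.34 dB


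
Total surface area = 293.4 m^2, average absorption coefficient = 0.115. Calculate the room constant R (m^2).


Given values:
  S = 293.4 m^2, alpha = 0.115
Formula: R = S * alpha / (1 - alpha)
Numerator: 293.4 * 0.115 = 33.741
Denominator: 1 - 0.115 = 0.885
R = 33.741 / 0.885 = 38.13

38.13 m^2


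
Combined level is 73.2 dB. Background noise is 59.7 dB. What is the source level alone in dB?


Given values:
  L_total = 73.2 dB, L_bg = 59.7 dB
Formula: L_source = 10 * log10(10^(L_total/10) - 10^(L_bg/10))
Convert to linear:
  10^(73.2/10) = 20892961.3085
  10^(59.7/10) = 933254.3008
Difference: 20892961.3085 - 933254.3008 = 19959707.0077
L_source = 10 * log10(19959707.0077) = 73.0

73.0 dB


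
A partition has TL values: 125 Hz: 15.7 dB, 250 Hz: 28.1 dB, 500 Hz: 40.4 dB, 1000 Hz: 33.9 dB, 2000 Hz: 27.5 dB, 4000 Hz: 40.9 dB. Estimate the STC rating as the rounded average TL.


Given TL values at each frequency:
  125 Hz: 15.7 dB
  250 Hz: 28.1 dB
  500 Hz: 40.4 dB
  1000 Hz: 33.9 dB
  2000 Hz: 27.5 dB
  4000 Hz: 40.9 dB
Formula: STC ~ round(average of TL values)
Sum = 15.7 + 28.1 + 40.4 + 33.9 + 27.5 + 40.9 = 186.5
Average = 186.5 / 6 = 31.08
Rounded: 31

31


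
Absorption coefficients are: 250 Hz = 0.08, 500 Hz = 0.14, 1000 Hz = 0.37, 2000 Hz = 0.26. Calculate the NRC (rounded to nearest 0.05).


Given values:
  a_250 = 0.08, a_500 = 0.14
  a_1000 = 0.37, a_2000 = 0.26
Formula: NRC = (a250 + a500 + a1000 + a2000) / 4
Sum = 0.08 + 0.14 + 0.37 + 0.26 = 0.85
NRC = 0.85 / 4 = 0.2125
Rounded to nearest 0.05: 0.2

0.2


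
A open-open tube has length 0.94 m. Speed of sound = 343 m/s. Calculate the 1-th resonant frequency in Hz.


Given values:
  Tube type: open-open, L = 0.94 m, c = 343 m/s, n = 1
Formula: f_n = n * c / (2 * L)
Compute 2 * L = 2 * 0.94 = 1.88
f = 1 * 343 / 1.88
f = 182.45

182.45 Hz


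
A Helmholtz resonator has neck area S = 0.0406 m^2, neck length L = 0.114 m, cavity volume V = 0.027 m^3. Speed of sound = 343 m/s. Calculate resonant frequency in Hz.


Given values:
  S = 0.0406 m^2, L = 0.114 m, V = 0.027 m^3, c = 343 m/s
Formula: f = (c / (2*pi)) * sqrt(S / (V * L))
Compute V * L = 0.027 * 0.114 = 0.003078
Compute S / (V * L) = 0.0406 / 0.003078 = 13.1904
Compute sqrt(13.1904) = 3.631859
Compute c / (2*pi) = 343 / 6.283185 = 54.590148
f = 54.590148 * 3.631859 = 198.26

198.26 Hz


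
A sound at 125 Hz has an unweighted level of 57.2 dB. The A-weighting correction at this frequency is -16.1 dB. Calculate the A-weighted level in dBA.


Given values:
  SPL = 57.2 dB
  A-weighting at 125 Hz = -16.1 dB
Formula: L_A = SPL + A_weight
L_A = 57.2 + (-16.1)
L_A = 41.1

41.1 dBA


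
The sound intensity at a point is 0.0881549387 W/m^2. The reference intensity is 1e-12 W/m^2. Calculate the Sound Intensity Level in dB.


Given values:
  I = 0.0881549387 W/m^2
  I_ref = 1e-12 W/m^2
Formula: SIL = 10 * log10(I / I_ref)
Compute ratio: I / I_ref = 88154938700
Compute log10: log10(88154938700) = 10.945247
Multiply: SIL = 10 * 10.945247 = 109.45

109.45 dB


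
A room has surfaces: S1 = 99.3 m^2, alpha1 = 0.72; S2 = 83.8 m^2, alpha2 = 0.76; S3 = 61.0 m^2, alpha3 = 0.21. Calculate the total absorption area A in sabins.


Given surfaces:
  Surface 1: 99.3 * 0.72 = 71.496
  Surface 2: 83.8 * 0.76 = 63.688
  Surface 3: 61.0 * 0.21 = 12.81
Formula: A = sum(Si * alpha_i)
A = 71.496 + 63.688 + 12.81
A = 147.99

147.99 sabins


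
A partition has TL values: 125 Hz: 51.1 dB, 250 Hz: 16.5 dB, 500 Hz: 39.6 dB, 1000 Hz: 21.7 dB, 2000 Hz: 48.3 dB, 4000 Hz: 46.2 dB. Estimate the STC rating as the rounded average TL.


Given TL values at each frequency:
  125 Hz: 51.1 dB
  250 Hz: 16.5 dB
  500 Hz: 39.6 dB
  1000 Hz: 21.7 dB
  2000 Hz: 48.3 dB
  4000 Hz: 46.2 dB
Formula: STC ~ round(average of TL values)
Sum = 51.1 + 16.5 + 39.6 + 21.7 + 48.3 + 46.2 = 223.4
Average = 223.4 / 6 = 37.23
Rounded: 37

37


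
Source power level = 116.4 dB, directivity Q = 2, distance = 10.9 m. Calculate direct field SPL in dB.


Given values:
  Lw = 116.4 dB, Q = 2, r = 10.9 m
Formula: SPL = Lw + 10 * log10(Q / (4 * pi * r^2))
Compute 4 * pi * r^2 = 4 * pi * 10.9^2 = 1493.0105
Compute Q / denom = 2 / 1493.0105 = 0.00133958
Compute 10 * log10(0.00133958) = -28.7303
SPL = 116.4 + (-28.7303) = 87.67

87.67 dB


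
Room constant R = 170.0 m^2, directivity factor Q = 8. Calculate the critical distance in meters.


Given values:
  R = 170.0 m^2, Q = 8
Formula: d_c = 0.141 * sqrt(Q * R)
Compute Q * R = 8 * 170.0 = 1360.0
Compute sqrt(1360.0) = 36.8782
d_c = 0.141 * 36.8782 = 5.2

5.2 m


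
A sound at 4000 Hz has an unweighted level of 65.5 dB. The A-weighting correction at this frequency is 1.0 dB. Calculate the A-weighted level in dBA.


Given values:
  SPL = 65.5 dB
  A-weighting at 4000 Hz = 1.0 dB
Formula: L_A = SPL + A_weight
L_A = 65.5 + (1.0)
L_A = 66.5

66.5 dBA


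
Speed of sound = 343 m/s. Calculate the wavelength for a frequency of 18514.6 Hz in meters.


Given values:
  c = 343 m/s, f = 18514.6 Hz
Formula: lambda = c / f
lambda = 343 / 18514.6
lambda = 0.0185

0.0185 m


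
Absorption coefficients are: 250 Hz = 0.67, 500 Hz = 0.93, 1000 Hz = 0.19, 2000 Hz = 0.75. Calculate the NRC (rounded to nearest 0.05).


Given values:
  a_250 = 0.67, a_500 = 0.93
  a_1000 = 0.19, a_2000 = 0.75
Formula: NRC = (a250 + a500 + a1000 + a2000) / 4
Sum = 0.67 + 0.93 + 0.19 + 0.75 = 2.54
NRC = 2.54 / 4 = 0.635
Rounded to nearest 0.05: 0.65

0.65


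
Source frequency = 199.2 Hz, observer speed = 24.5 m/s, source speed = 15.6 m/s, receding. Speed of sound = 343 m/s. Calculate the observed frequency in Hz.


Given values:
  f_s = 199.2 Hz, v_o = 24.5 m/s, v_s = 15.6 m/s
  Direction: receding
Formula: f_o = f_s * (c - v_o) / (c + v_s)
Numerator: c - v_o = 343 - 24.5 = 318.5
Denominator: c + v_s = 343 + 15.6 = 358.6
f_o = 199.2 * 318.5 / 358.6 = 176.92

176.92 Hz


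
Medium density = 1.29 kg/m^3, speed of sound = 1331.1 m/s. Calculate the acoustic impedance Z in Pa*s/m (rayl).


Given values:
  rho = 1.29 kg/m^3
  c = 1331.1 m/s
Formula: Z = rho * c
Z = 1.29 * 1331.1
Z = 1717.12

1717.12 rayl


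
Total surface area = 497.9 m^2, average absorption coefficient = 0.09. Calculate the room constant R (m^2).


Given values:
  S = 497.9 m^2, alpha = 0.09
Formula: R = S * alpha / (1 - alpha)
Numerator: 497.9 * 0.09 = 44.811
Denominator: 1 - 0.09 = 0.91
R = 44.811 / 0.91 = 49.24

49.24 m^2


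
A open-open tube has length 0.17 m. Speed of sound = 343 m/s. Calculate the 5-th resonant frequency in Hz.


Given values:
  Tube type: open-open, L = 0.17 m, c = 343 m/s, n = 5
Formula: f_n = n * c / (2 * L)
Compute 2 * L = 2 * 0.17 = 0.34
f = 5 * 343 / 0.34
f = 5044.12

5044.12 Hz


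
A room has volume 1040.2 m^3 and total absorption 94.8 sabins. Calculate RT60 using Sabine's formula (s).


Given values:
  V = 1040.2 m^3
  A = 94.8 sabins
Formula: RT60 = 0.161 * V / A
Numerator: 0.161 * 1040.2 = 167.4722
RT60 = 167.4722 / 94.8 = 1.767

1.767 s


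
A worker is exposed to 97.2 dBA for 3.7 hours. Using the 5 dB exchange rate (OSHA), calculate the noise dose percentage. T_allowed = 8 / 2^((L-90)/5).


Given values:
  L = 97.2 dBA, T = 3.7 hours
Formula: T_allowed = 8 / 2^((L - 90) / 5)
Compute exponent: (97.2 - 90) / 5 = 1.44
Compute 2^(1.44) = 2.713209
T_allowed = 8 / 2.713209 = 2.948538 hours
Dose = (T / T_allowed) * 100
Dose = (3.7 / 2.948538) * 100 = 125.49

125.49 %


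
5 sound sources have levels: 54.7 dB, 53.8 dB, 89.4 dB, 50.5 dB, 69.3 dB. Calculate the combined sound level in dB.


Formula: L_total = 10 * log10( sum(10^(Li/10)) )
  Source 1: 10^(54.7/10) = 295120.9227
  Source 2: 10^(53.8/10) = 239883.2919
  Source 3: 10^(89.4/10) = 870963589.9561
  Source 4: 10^(50.5/10) = 112201.8454
  Source 5: 10^(69.3/10) = 8511380.382
Sum of linear values = 880122176.3981
L_total = 10 * log10(880122176.3981) = 89.45

89.45 dB


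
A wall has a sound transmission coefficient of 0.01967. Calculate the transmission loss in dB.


Given values:
  tau = 0.01967
Formula: TL = 10 * log10(1 / tau)
Compute 1 / tau = 1 / 0.01967 = 50.8388
Compute log10(50.8388) = 1.706195
TL = 10 * 1.706195 = 17.06

17.06 dB


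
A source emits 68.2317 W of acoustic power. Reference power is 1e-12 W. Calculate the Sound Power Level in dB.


Given values:
  W = 68.2317 W
  W_ref = 1e-12 W
Formula: SWL = 10 * log10(W / W_ref)
Compute ratio: W / W_ref = 68231700000000
Compute log10: log10(68231700000000) = 13.833986
Multiply: SWL = 10 * 13.833986 = 138.34

138.34 dB


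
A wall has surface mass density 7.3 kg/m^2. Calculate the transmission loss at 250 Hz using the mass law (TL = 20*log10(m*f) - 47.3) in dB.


Given values:
  m = 7.3 kg/m^2, f = 250 Hz
Formula: TL = 20 * log10(m * f) - 47.3
Compute m * f = 7.3 * 250 = 1825.0
Compute log10(1825.0) = 3.261263
Compute 20 * 3.261263 = 65.2253
TL = 65.2253 - 47.3 = 17.93

17.93 dB


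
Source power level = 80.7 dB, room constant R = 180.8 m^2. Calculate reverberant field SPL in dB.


Given values:
  Lw = 80.7 dB, R = 180.8 m^2
Formula: SPL = Lw + 10 * log10(4 / R)
Compute 4 / R = 4 / 180.8 = 0.022124
Compute 10 * log10(0.022124) = -16.5514
SPL = 80.7 + (-16.5514) = 64.15

64.15 dB


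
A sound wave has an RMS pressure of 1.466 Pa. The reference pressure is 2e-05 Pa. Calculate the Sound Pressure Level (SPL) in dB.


Given values:
  p = 1.466 Pa
  p_ref = 2e-05 Pa
Formula: SPL = 20 * log10(p / p_ref)
Compute ratio: p / p_ref = 1.466 / 2e-05 = 73300
Compute log10: log10(73300) = 4.865104
Multiply: SPL = 20 * 4.865104 = 97.3

97.3 dB


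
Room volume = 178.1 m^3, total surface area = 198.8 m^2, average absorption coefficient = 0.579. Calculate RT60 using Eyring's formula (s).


Given values:
  V = 178.1 m^3, S = 198.8 m^2, alpha = 0.579
Formula: RT60 = 0.161 * V / (-S * ln(1 - alpha))
Compute ln(1 - 0.579) = ln(0.421) = -0.865122
Denominator: -198.8 * -0.865122 = 171.9863
Numerator: 0.161 * 178.1 = 28.6741
RT60 = 28.6741 / 171.9863 = 0.167

0.167 s


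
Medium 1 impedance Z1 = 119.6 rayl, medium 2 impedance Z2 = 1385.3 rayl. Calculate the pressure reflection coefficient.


Given values:
  Z1 = 119.6 rayl, Z2 = 1385.3 rayl
Formula: R = (Z2 - Z1) / (Z2 + Z1)
Numerator: Z2 - Z1 = 1385.3 - 119.6 = 1265.7
Denominator: Z2 + Z1 = 1385.3 + 119.6 = 1504.9
R = 1265.7 / 1504.9 = 0.8411

0.8411


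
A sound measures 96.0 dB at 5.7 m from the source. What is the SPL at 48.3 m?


Given values:
  SPL1 = 96.0 dB, r1 = 5.7 m, r2 = 48.3 m
Formula: SPL2 = SPL1 - 20 * log10(r2 / r1)
Compute ratio: r2 / r1 = 48.3 / 5.7 = 8.4737
Compute log10: log10(8.4737) = 0.928073
Compute drop: 20 * 0.928073 = 18.5615
SPL2 = 96.0 - 18.5615 = 77.44

77.44 dB


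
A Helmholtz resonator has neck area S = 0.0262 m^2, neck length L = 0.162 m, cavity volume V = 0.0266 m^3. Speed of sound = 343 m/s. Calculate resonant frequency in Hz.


Given values:
  S = 0.0262 m^2, L = 0.162 m, V = 0.0266 m^3, c = 343 m/s
Formula: f = (c / (2*pi)) * sqrt(S / (V * L))
Compute V * L = 0.0266 * 0.162 = 0.0043092
Compute S / (V * L) = 0.0262 / 0.0043092 = 6.08
Compute sqrt(6.08) = 2.465766
Compute c / (2*pi) = 343 / 6.283185 = 54.590148
f = 54.590148 * 2.465766 = 134.61

134.61 Hz


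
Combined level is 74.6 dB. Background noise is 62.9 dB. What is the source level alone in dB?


Given values:
  L_total = 74.6 dB, L_bg = 62.9 dB
Formula: L_source = 10 * log10(10^(L_total/10) - 10^(L_bg/10))
Convert to linear:
  10^(74.6/10) = 28840315.0313
  10^(62.9/10) = 1949844.5998
Difference: 28840315.0313 - 1949844.5998 = 26890470.4315
L_source = 10 * log10(26890470.4315) = 74.3

74.3 dB


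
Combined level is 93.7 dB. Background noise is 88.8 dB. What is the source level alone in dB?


Given values:
  L_total = 93.7 dB, L_bg = 88.8 dB
Formula: L_source = 10 * log10(10^(L_total/10) - 10^(L_bg/10))
Convert to linear:
  10^(93.7/10) = 2344228815.3199
  10^(88.8/10) = 758577575.0292
Difference: 2344228815.3199 - 758577575.0292 = 1585651240.2907
L_source = 10 * log10(1585651240.2907) = 92.0

92.0 dB


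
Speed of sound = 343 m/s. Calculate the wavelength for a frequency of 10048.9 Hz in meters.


Given values:
  c = 343 m/s, f = 10048.9 Hz
Formula: lambda = c / f
lambda = 343 / 10048.9
lambda = 0.0341

0.0341 m


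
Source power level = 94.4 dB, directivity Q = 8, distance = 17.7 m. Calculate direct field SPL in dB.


Given values:
  Lw = 94.4 dB, Q = 8, r = 17.7 m
Formula: SPL = Lw + 10 * log10(Q / (4 * pi * r^2))
Compute 4 * pi * r^2 = 4 * pi * 17.7^2 = 3936.9182
Compute Q / denom = 8 / 3936.9182 = 0.00203205
Compute 10 * log10(0.00203205) = -26.9207
SPL = 94.4 + (-26.9207) = 67.48

67.48 dB


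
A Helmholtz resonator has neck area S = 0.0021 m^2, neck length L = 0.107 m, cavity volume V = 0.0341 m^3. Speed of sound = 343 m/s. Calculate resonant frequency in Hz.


Given values:
  S = 0.0021 m^2, L = 0.107 m, V = 0.0341 m^3, c = 343 m/s
Formula: f = (c / (2*pi)) * sqrt(S / (V * L))
Compute V * L = 0.0341 * 0.107 = 0.0036487
Compute S / (V * L) = 0.0021 / 0.0036487 = 0.5755
Compute sqrt(0.5755) = 0.758617
Compute c / (2*pi) = 343 / 6.283185 = 54.590148
f = 54.590148 * 0.758617 = 41.41

41.41 Hz


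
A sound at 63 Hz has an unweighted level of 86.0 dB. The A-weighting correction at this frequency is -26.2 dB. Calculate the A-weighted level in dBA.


Given values:
  SPL = 86.0 dB
  A-weighting at 63 Hz = -26.2 dB
Formula: L_A = SPL + A_weight
L_A = 86.0 + (-26.2)
L_A = 59.8

59.8 dBA


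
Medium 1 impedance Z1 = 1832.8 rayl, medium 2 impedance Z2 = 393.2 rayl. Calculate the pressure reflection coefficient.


Given values:
  Z1 = 1832.8 rayl, Z2 = 393.2 rayl
Formula: R = (Z2 - Z1) / (Z2 + Z1)
Numerator: Z2 - Z1 = 393.2 - 1832.8 = -1439.6
Denominator: Z2 + Z1 = 393.2 + 1832.8 = 2226.0
R = -1439.6 / 2226.0 = -0.6467

-0.6467


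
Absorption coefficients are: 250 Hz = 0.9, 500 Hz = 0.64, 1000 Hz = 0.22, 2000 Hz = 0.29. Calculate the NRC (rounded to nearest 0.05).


Given values:
  a_250 = 0.9, a_500 = 0.64
  a_1000 = 0.22, a_2000 = 0.29
Formula: NRC = (a250 + a500 + a1000 + a2000) / 4
Sum = 0.9 + 0.64 + 0.22 + 0.29 = 2.05
NRC = 2.05 / 4 = 0.5125
Rounded to nearest 0.05: 0.5

0.5


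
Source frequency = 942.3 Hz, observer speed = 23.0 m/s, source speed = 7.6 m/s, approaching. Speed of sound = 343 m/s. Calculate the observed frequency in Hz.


Given values:
  f_s = 942.3 Hz, v_o = 23.0 m/s, v_s = 7.6 m/s
  Direction: approaching
Formula: f_o = f_s * (c + v_o) / (c - v_s)
Numerator: c + v_o = 343 + 23.0 = 366.0
Denominator: c - v_s = 343 - 7.6 = 335.4
f_o = 942.3 * 366.0 / 335.4 = 1028.27

1028.27 Hz


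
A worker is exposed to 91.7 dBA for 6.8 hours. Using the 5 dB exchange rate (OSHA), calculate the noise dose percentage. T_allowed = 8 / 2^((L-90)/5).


Given values:
  L = 91.7 dBA, T = 6.8 hours
Formula: T_allowed = 8 / 2^((L - 90) / 5)
Compute exponent: (91.7 - 90) / 5 = 0.34
Compute 2^(0.34) = 1.265757
T_allowed = 8 / 1.265757 = 6.320328 hours
Dose = (T / T_allowed) * 100
Dose = (6.8 / 6.320328) * 100 = 107.59

107.59 %


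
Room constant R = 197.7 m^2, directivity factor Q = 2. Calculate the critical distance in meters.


Given values:
  R = 197.7 m^2, Q = 2
Formula: d_c = 0.141 * sqrt(Q * R)
Compute Q * R = 2 * 197.7 = 395.4
Compute sqrt(395.4) = 19.8847
d_c = 0.141 * 19.8847 = 2.804

2.804 m


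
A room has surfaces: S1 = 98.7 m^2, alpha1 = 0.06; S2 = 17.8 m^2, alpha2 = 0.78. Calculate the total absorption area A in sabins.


Given surfaces:
  Surface 1: 98.7 * 0.06 = 5.922
  Surface 2: 17.8 * 0.78 = 13.884
Formula: A = sum(Si * alpha_i)
A = 5.922 + 13.884
A = 19.81

19.81 sabins


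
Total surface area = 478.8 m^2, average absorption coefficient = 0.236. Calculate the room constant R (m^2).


Given values:
  S = 478.8 m^2, alpha = 0.236
Formula: R = S * alpha / (1 - alpha)
Numerator: 478.8 * 0.236 = 112.9968
Denominator: 1 - 0.236 = 0.764
R = 112.9968 / 0.764 = 147.9

147.9 m^2


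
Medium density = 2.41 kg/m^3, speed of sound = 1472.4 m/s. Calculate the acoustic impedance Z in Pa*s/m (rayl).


Given values:
  rho = 2.41 kg/m^3
  c = 1472.4 m/s
Formula: Z = rho * c
Z = 2.41 * 1472.4
Z = 3548.48

3548.48 rayl
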